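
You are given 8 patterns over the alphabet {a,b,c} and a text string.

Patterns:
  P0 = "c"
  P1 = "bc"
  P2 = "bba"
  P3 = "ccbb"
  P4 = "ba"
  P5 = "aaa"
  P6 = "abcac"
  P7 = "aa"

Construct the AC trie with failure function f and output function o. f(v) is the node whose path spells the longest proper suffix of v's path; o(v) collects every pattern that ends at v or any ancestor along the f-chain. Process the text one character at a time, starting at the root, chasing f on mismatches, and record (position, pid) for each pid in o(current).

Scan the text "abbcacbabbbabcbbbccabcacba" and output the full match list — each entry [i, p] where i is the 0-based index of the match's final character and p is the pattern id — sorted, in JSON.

Build automaton:
Trie (insert patterns):
  0='ε' goto a→10 b→2 c→1
  1='c' goto c→6  ←P0
  2='b' goto a→9 b→4 c→3
  3='bc' goto ·  ←P1
  4='bb' goto a→5
  5='bba' goto ·  ←P2
  6='cc' goto b→7
  7='ccb' goto b→8
  8='ccbb' goto ·  ←P3
  9='ba' goto ·  ←P4
  10='a' goto a→11 b→13
  11='aa' goto a→12  ←P7
  12='aaa' goto ·  ←P5
  13='ab' goto c→14
  14='abc' goto a→15
  15='abca' goto c→16
  16='abcac' goto ·  ←P6

BFS fail/out derivation:
  fail(1) 'c': from fail(0)=0 chase 'c': 0 ⇒ 0;  out={0}∪out(0)={0}
  fail(2) 'b': from fail(0)=0 chase 'b': 0 ⇒ 0;  out=∅∪out(0)=∅
  fail(10) 'a': from fail(0)=0 chase 'a': 0 ⇒ 0;  out=∅∪out(0)=∅
  fail(3) 'bc': from fail(2)=0 chase 'c': 0 ⇒ 1;  out={1}∪out(1)={0,1}
  fail(4) 'bb': from fail(2)=0 chase 'b': 0 ⇒ 2;  out=∅∪out(2)=∅
  fail(6) 'cc': from fail(1)=0 chase 'c': 0 ⇒ 1;  out=∅∪out(1)={0}
  fail(9) 'ba': from fail(2)=0 chase 'a': 0 ⇒ 10;  out={4}∪out(10)={4}
  fail(11) 'aa': from fail(10)=0 chase 'a': 0 ⇒ 10;  out={7}∪out(10)={7}
  fail(13) 'ab': from fail(10)=0 chase 'b': 0 ⇒ 2;  out=∅∪out(2)=∅
  fail(5) 'bba': from fail(4)=2 chase 'a': 2 ⇒ 9;  out={2}∪out(9)={2,4}
  fail(7) 'ccb': from fail(6)=1 chase 'b': 1→0 ⇒ 2;  out=∅∪out(2)=∅
  fail(12) 'aaa': from fail(11)=10 chase 'a': 10 ⇒ 11;  out={5}∪out(11)={5,7}
  fail(14) 'abc': from fail(13)=2 chase 'c': 2 ⇒ 3;  out=∅∪out(3)={0,1}
  fail(8) 'ccbb': from fail(7)=2 chase 'b': 2 ⇒ 4;  out={3}∪out(4)={3}
  fail(15) 'abca': from fail(14)=3 chase 'a': 3→1→0 ⇒ 10;  out=∅∪out(10)=∅
  fail(16) 'abcac': from fail(15)=10 chase 'c': 10→0 ⇒ 1;  out={6}∪out(1)={0,6}

Scan:
pos 0 'a': at 10
pos 1 'b': at 13
pos 2 'b': at 4 ·f
pos 3 'c': at 3 ·f  ** P0@[3:3],P1@[2:3]
pos 4 'a': at 10 ·f
pos 5 'c': at 1 ·f  ** P0@[5:5]
pos 6 'b': at 2 ·f
pos 7 'a': at 9  ** P4@[6:7]
pos 8 'b': at 13 ·f
pos 9 'b': at 4 ·f
pos 10 'b': at 4 ·f
pos 11 'a': at 5  ** P2@[9:11],P4@[10:11]
pos 12 'b': at 13 ·f
pos 13 'c': at 14  ** P0@[13:13],P1@[12:13]
pos 14 'b': at 2 ·f
pos 15 'b': at 4
pos 16 'b': at 4 ·f
pos 17 'c': at 3 ·f  ** P0@[17:17],P1@[16:17]
pos 18 'c': at 6 ·f  ** P0@[18:18]
pos 19 'a': at 10 ·f
pos 20 'b': at 13
pos 21 'c': at 14  ** P0@[21:21],P1@[20:21]
pos 22 'a': at 15
pos 23 'c': at 16  ** P0@[23:23],P6@[19:23]
pos 24 'b': at 2 ·f
pos 25 'a': at 9  ** P4@[24:25]

Matches: [[3,0],[3,1],[5,0],[7,4],[11,2],[11,4],[13,0],[13,1],[17,0],[17,1],[18,0],[21,0],[21,1],[23,0],[23,6],[25,4]]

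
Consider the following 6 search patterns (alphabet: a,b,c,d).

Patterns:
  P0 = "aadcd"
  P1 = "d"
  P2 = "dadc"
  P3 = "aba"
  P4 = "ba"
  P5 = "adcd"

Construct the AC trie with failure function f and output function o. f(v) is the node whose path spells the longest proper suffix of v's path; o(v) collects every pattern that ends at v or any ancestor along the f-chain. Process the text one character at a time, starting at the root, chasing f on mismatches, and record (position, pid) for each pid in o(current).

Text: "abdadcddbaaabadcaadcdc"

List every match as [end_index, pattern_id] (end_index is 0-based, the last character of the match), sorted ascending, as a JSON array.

Build:
Trie (insert patterns):
  n0 'ε': a→1 b→12 d→6
  n1 'a': a→2 b→10 d→14
  n2 'aa': d→3
  n3 'aad': c→4
  n4 'aadc': d→5
  n5 'aadcd': ·  ←P0
  n6 'd': a→7  ←P1
  n7 'da': d→8
  n8 'dad': c→9
  n9 'dadc': ·  ←P2
  n10 'ab': a→11
  n11 'aba': ·  ←P3
  n12 'b': a→13
  n13 'ba': ·  ←P4
  n14 'ad': c→15
  n15 'adc': d→16
  n16 'adcd': ·  ←P5

Failure links (BFS by depth):
  fail(1) 'a': from fail(0)=0 chase 'a': 0 ⇒ 0;  out=∅∪out(0)=∅
  fail(6) 'd': from fail(0)=0 chase 'd': 0 ⇒ 0;  out={1}∪out(0)={1}
  fail(12) 'b': from fail(0)=0 chase 'b': 0 ⇒ 0;  out=∅∪out(0)=∅
  fail(2) 'aa': from fail(1)=0 chase 'a': 0 ⇒ 1;  out=∅∪out(1)=∅
  fail(7) 'da': from fail(6)=0 chase 'a': 0 ⇒ 1;  out=∅∪out(1)=∅
  fail(10) 'ab': from fail(1)=0 chase 'b': 0 ⇒ 12;  out=∅∪out(12)=∅
  fail(13) 'ba': from fail(12)=0 chase 'a': 0 ⇒ 1;  out={4}∪out(1)={4}
  fail(14) 'ad': from fail(1)=0 chase 'd': 0 ⇒ 6;  out=∅∪out(6)={1}
  fail(3) 'aad': from fail(2)=1 chase 'd': 1 ⇒ 14;  out=∅∪out(14)={1}
  fail(8) 'dad': from fail(7)=1 chase 'd': 1 ⇒ 14;  out=∅∪out(14)={1}
  fail(11) 'aba': from fail(10)=12 chase 'a': 12 ⇒ 13;  out={3}∪out(13)={3,4}
  fail(15) 'adc': from fail(14)=6 chase 'c': 6→0 ⇒ 0;  out=∅∪out(0)=∅
  fail(4) 'aadc': from fail(3)=14 chase 'c': 14 ⇒ 15;  out=∅∪out(15)=∅
  fail(9) 'dadc': from fail(8)=14 chase 'c': 14 ⇒ 15;  out={2}∪out(15)={2}
  fail(16) 'adcd': from fail(15)=0 chase 'd': 0 ⇒ 6;  out={5}∪out(6)={1,5}
  fail(5) 'aadcd': from fail(4)=15 chase 'd': 15 ⇒ 16;  out={0}∪out(16)={0,1,5}

Text stream:
pos 0 'a': at 1
pos 1 'b': at 10
pos 2 'd': at 6 ·f  ** P1@[2:2]
pos 3 'a': at 7
pos 4 'd': at 8  ** P1@[4:4]
pos 5 'c': at 9  ** P2@[2:5]
pos 6 'd': at 16 ·f  ** P1@[6:6],P5@[3:6]
pos 7 'd': at 6 ·f  ** P1@[7:7]
pos 8 'b': at 12 ·f
pos 9 'a': at 13  ** P4@[8:9]
pos 10 'a': at 2 ·f
pos 11 'a': at 2 ·f
pos 12 'b': at 10 ·f
pos 13 'a': at 11  ** P3@[11:13],P4@[12:13]
pos 14 'd': at 14 ·f  ** P1@[14:14]
pos 15 'c': at 15
pos 16 'a': at 1 ·f
pos 17 'a': at 2
pos 18 'd': at 3  ** P1@[18:18]
pos 19 'c': at 4
pos 20 'd': at 5  ** P0@[16:20],P1@[20:20],P5@[17:20]
pos 21 'c': at 0 ·f

Matches: [[2,1],[4,1],[5,2],[6,1],[6,5],[7,1],[9,4],[13,3],[13,4],[14,1],[18,1],[20,0],[20,1],[20,5]]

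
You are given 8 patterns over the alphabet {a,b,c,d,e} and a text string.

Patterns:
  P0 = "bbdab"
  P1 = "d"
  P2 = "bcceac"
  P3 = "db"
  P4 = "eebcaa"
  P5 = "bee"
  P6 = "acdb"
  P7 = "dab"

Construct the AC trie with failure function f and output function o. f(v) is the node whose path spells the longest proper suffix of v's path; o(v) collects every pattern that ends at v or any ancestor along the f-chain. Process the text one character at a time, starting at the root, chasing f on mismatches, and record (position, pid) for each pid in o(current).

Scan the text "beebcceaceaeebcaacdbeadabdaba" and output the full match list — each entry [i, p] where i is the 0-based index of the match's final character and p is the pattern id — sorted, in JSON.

Build:
Trie (insert patterns):
  n0 'ε': a→21 b→1 d→6 e→13
  n1 'b': b→2 c→7 e→19
  n2 'bb': d→3
  n3 'bbd': a→4
  n4 'bbda': b→5
  n5 'bbdab': ·  [P0 ends]
  n6 'd': a→25 b→12  [P1 ends]
  n7 'bc': c→8
  n8 'bcc': e→9
  n9 'bcce': a→10
  n10 'bccea': c→11
  n11 'bcceac': ·  [P2 ends]
  n12 'db': ·  [P3 ends]
  n13 'e': e→14
  n14 'ee': b→15
  n15 'eeb': c→16
  n16 'eebc': a→17
  n17 'eebca': a→18
  n18 'eebcaa': ·  [P4 ends]
  n19 'be': e→20
  n20 'bee': ·  [P5 ends]
  n21 'a': c→22
  n22 'ac': d→23
  n23 'acd': b→24
  n24 'acdb': ·  [P6 ends]
  n25 'da': b→26
  n26 'dab': ·  [P7 ends]

Failure links (BFS by depth):
  n1('b'): parent n0 fail=0; on 'b' 0 → fail=0;  out ∅∪∅=∅
  n6('d'): parent n0 fail=0; on 'd' 0 → fail=0;  out {1}∪∅={1}
  n13('e'): parent n0 fail=0; on 'e' 0 → fail=0;  out ∅∪∅=∅
  n21('a'): parent n0 fail=0; on 'a' 0 → fail=0;  out ∅∪∅=∅
  n2('bb'): parent n1 fail=0; on 'b' 0 → fail=1;  out ∅∪∅=∅
  n7('bc'): parent n1 fail=0; on 'c' 0 → fail=0;  out ∅∪∅=∅
  n12('db'): parent n6 fail=0; on 'b' 0 → fail=1;  out {3}∪∅={3}
  n14('ee'): parent n13 fail=0; on 'e' 0 → fail=13;  out ∅∪∅=∅
  n19('be'): parent n1 fail=0; on 'e' 0 → fail=13;  out ∅∪∅=∅
  n22('ac'): parent n21 fail=0; on 'c' 0 → fail=0;  out ∅∪∅=∅
  n25('da'): parent n6 fail=0; on 'a' 0 → fail=21;  out ∅∪∅=∅
  n3('bbd'): parent n2 fail=1; on 'd' 1→0 → fail=6;  out ∅∪{1}={1}
  n8('bcc'): parent n7 fail=0; on 'c' 0 → fail=0;  out ∅∪∅=∅
  n15('eeb'): parent n14 fail=13; on 'b' 13→0 → fail=1;  out ∅∪∅=∅
  n20('bee'): parent n19 fail=13; on 'e' 13 → fail=14;  out {5}∪∅={5}
  n23('acd'): parent n22 fail=0; on 'd' 0 → fail=6;  out ∅∪{1}={1}
  n26('dab'): parent n25 fail=21; on 'b' 21→0 → fail=1;  out {7}∪∅={7}
  n4('bbda'): parent n3 fail=6; on 'a' 6 → fail=25;  out ∅∪∅=∅
  n9('bcce'): parent n8 fail=0; on 'e' 0 → fail=13;  out ∅∪∅=∅
  n16('eebc'): parent n15 fail=1; on 'c' 1 → fail=7;  out ∅∪∅=∅
  n24('acdb'): parent n23 fail=6; on 'b' 6 → fail=12;  out {6}∪{3}={3,6}
  n5('bbdab'): parent n4 fail=25; on 'b' 25 → fail=26;  out {0}∪{7}={0,7}
  n10('bccea'): parent n9 fail=13; on 'a' 13→0 → fail=21;  out ∅∪∅=∅
  n17('eebca'): parent n16 fail=7; on 'a' 7→0 → fail=21;  out ∅∪∅=∅
  n11('bcceac'): parent n10 fail=21; on 'c' 21 → fail=22;  out {2}∪∅={2}
  n18('eebcaa'): parent n17 fail=21; on 'a' 21→0 → fail=21;  out {4}∪∅={4}

Scan:
i=0 'b': node 0→1
i=1 'e': node 1→19
i=2 'e': node 19→20  emit P5@[0:2]
i=3 'b': node 20→15 (fail-walked)
i=4 'c': node 15→16
i=5 'c': node 16→8 (fail-walked)
i=6 'e': node 8→9
i=7 'a': node 9→10
i=8 'c': node 10→11  emit P2@[3:8]
i=9 'e': node 11→13 (fail-walked)
i=10 'a': node 13→21 (fail-walked)
i=11 'e': node 21→13 (fail-walked)
i=12 'e': node 13→14
i=13 'b': node 14→15
i=14 'c': node 15→16
i=15 'a': node 16→17
i=16 'a': node 17→18  emit P4@[11:16]
i=17 'c': node 18→22 (fail-walked)
i=18 'd': node 22→23  emit P1@[18:18]
i=19 'b': node 23→24  emit P3@[18:19],P6@[16:19]
i=20 'e': node 24→19 (fail-walked)
i=21 'a': node 19→21 (fail-walked)
i=22 'd': node 21→6 (fail-walked)  emit P1@[22:22]
i=23 'a': node 6→25
i=24 'b': node 25→26  emit P7@[22:24]
i=25 'd': node 26→6 (fail-walked)  emit P1@[25:25]
i=26 'a': node 6→25
i=27 'b': node 25→26  emit P7@[25:27]
i=28 'a': node 26→21 (fail-walked)

Result: [[2,5],[8,2],[16,4],[18,1],[19,3],[19,6],[22,1],[24,7],[25,1],[27,7]]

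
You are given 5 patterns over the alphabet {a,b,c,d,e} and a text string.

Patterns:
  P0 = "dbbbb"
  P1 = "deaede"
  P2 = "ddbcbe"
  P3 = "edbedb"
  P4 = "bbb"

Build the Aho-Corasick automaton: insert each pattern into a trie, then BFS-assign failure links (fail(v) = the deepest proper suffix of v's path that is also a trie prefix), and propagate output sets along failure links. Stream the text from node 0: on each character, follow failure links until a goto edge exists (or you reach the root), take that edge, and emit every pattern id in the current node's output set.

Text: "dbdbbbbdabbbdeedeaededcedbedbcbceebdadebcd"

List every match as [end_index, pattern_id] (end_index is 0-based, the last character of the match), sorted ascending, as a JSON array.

Build:
Trie (insert patterns):
  0='ε' goto b→22 d→1 e→16
  1='d' goto b→2 d→11 e→6
  2='db' goto b→3
  3='dbb' goto b→4
  4='dbbb' goto b→5
  5='dbbbb' goto ·  ←P0
  6='de' goto a→7
  7='dea' goto e→8
  8='deae' goto d→9
  9='deaed' goto e→10
  10='deaede' goto ·  ←P1
  11='dd' goto b→12
  12='ddb' goto c→13
  13='ddbc' goto b→14
  14='ddbcb' goto e→15
  15='ddbcbe' goto ·  ←P2
  16='e' goto d→17
  17='ed' goto b→18
  18='edb' goto e→19
  19='edbe' goto d→20
  20='edbed' goto b→21
  21='edbedb' goto ·  ←P3
  22='b' goto b→23
  23='bb' goto b→24
  24='bbb' goto ·  ←P4

Failure links (BFS by depth):
  n1('d'): parent n0 fail=0; on 'd' 0 → fail=0;  out ∅∪∅=∅
  n16('e'): parent n0 fail=0; on 'e' 0 → fail=0;  out ∅∪∅=∅
  n22('b'): parent n0 fail=0; on 'b' 0 → fail=0;  out ∅∪∅=∅
  n2('db'): parent n1 fail=0; on 'b' 0 → fail=22;  out ∅∪∅=∅
  n6('de'): parent n1 fail=0; on 'e' 0 → fail=16;  out ∅∪∅=∅
  n11('dd'): parent n1 fail=0; on 'd' 0 → fail=1;  out ∅∪∅=∅
  n17('ed'): parent n16 fail=0; on 'd' 0 → fail=1;  out ∅∪∅=∅
  n23('bb'): parent n22 fail=0; on 'b' 0 → fail=22;  out ∅∪∅=∅
  n3('dbb'): parent n2 fail=22; on 'b' 22 → fail=23;  out ∅∪∅=∅
  n7('dea'): parent n6 fail=16; on 'a' 16→0 → fail=0;  out ∅∪∅=∅
  n12('ddb'): parent n11 fail=1; on 'b' 1 → fail=2;  out ∅∪∅=∅
  n18('edb'): parent n17 fail=1; on 'b' 1 → fail=2;  out ∅∪∅=∅
  n24('bbb'): parent n23 fail=22; on 'b' 22 → fail=23;  out {4}∪∅={4}
  n4('dbbb'): parent n3 fail=23; on 'b' 23 → fail=24;  out ∅∪{4}={4}
  n8('deae'): parent n7 fail=0; on 'e' 0 → fail=16;  out ∅∪∅=∅
  n13('ddbc'): parent n12 fail=2; on 'c' 2→22→0 → fail=0;  out ∅∪∅=∅
  n19('edbe'): parent n18 fail=2; on 'e' 2→22→0 → fail=16;  out ∅∪∅=∅
  n5('dbbbb'): parent n4 fail=24; on 'b' 24→23 → fail=24;  out {0}∪{4}={0,4}
  n9('deaed'): parent n8 fail=16; on 'd' 16 → fail=17;  out ∅∪∅=∅
  n14('ddbcb'): parent n13 fail=0; on 'b' 0 → fail=22;  out ∅∪∅=∅
  n20('edbed'): parent n19 fail=16; on 'd' 16 → fail=17;  out ∅∪∅=∅
  n10('deaede'): parent n9 fail=17; on 'e' 17→1 → fail=6;  out {1}∪∅={1}
  n15('ddbcbe'): parent n14 fail=22; on 'e' 22→0 → fail=16;  out {2}∪∅={2}
  n21('edbedb'): parent n20 fail=17; on 'b' 17 → fail=18;  out {3}∪∅={3}

Scan:
pos 0 'd': at 1
pos 1 'b': at 2
pos 2 'd': at 1 ·f
pos 3 'b': at 2
pos 4 'b': at 3
pos 5 'b': at 4  emit P4@[3:5]
pos 6 'b': at 5  emit P0@[2:6],P4@[4:6]
pos 7 'd': at 1 ·f
pos 8 'a': at 0 ·f
pos 9 'b': at 22
pos 10 'b': at 23
pos 11 'b': at 24  emit P4@[9:11]
pos 12 'd': at 1 ·f
pos 13 'e': at 6
pos 14 'e': at 16 ·f
pos 15 'd': at 17
pos 16 'e': at 6 ·f
pos 17 'a': at 7
pos 18 'e': at 8
pos 19 'd': at 9
pos 20 'e': at 10  emit P1@[15:20]
pos 21 'd': at 17 ·f
pos 22 'c': at 0 ·f
pos 23 'e': at 16
pos 24 'd': at 17
pos 25 'b': at 18
pos 26 'e': at 19
pos 27 'd': at 20
pos 28 'b': at 21  emit P3@[23:28]
pos 29 'c': at 0 ·f
pos 30 'b': at 22
pos 31 'c': at 0 ·f
pos 32 'e': at 16
pos 33 'e': at 16 ·f
pos 34 'b': at 22 ·f
pos 35 'd': at 1 ·f
pos 36 'a': at 0 ·f
pos 37 'd': at 1
pos 38 'e': at 6
pos 39 'b': at 22 ·f
pos 40 'c': at 0 ·f
pos 41 'd': at 1

Matches: [[5,4],[6,0],[6,4],[11,4],[20,1],[28,3]]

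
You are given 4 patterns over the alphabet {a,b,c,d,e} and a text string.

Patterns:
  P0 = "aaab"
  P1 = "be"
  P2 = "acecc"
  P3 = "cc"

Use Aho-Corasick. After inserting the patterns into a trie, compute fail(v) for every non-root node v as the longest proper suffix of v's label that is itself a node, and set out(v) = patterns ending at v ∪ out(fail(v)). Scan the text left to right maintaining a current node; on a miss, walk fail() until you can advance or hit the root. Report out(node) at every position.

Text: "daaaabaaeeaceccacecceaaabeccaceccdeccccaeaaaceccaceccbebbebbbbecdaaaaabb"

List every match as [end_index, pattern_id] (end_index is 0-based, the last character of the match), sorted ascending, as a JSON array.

Build:
Trie nodes:
  n0 'ε': a→1 b→5 c→11
  n1 'a': a→2 c→7
  n2 'aa': a→3
  n3 'aaa': b→4
  n4 'aaab': ·  [P0 ends]
  n5 'b': e→6
  n6 'be': ·  [P1 ends]
  n7 'ac': e→8
  n8 'ace': c→9
  n9 'acec': c→10
  n10 'acecc': ·  [P2 ends]
  n11 'c': c→12
  n12 'cc': ·  [P3 ends]

BFS fail/out derivation:
  fail(1) 'a': from fail(0)=0 chase 'a': 0 ⇒ 0;  out=∅∪out(0)=∅
  fail(5) 'b': from fail(0)=0 chase 'b': 0 ⇒ 0;  out=∅∪out(0)=∅
  fail(11) 'c': from fail(0)=0 chase 'c': 0 ⇒ 0;  out=∅∪out(0)=∅
  fail(2) 'aa': from fail(1)=0 chase 'a': 0 ⇒ 1;  out=∅∪out(1)=∅
  fail(6) 'be': from fail(5)=0 chase 'e': 0 ⇒ 0;  out={1}∪out(0)={1}
  fail(7) 'ac': from fail(1)=0 chase 'c': 0 ⇒ 11;  out=∅∪out(11)=∅
  fail(12) 'cc': from fail(11)=0 chase 'c': 0 ⇒ 11;  out={3}∪out(11)={3}
  fail(3) 'aaa': from fail(2)=1 chase 'a': 1 ⇒ 2;  out=∅∪out(2)=∅
  fail(8) 'ace': from fail(7)=11 chase 'e': 11→0 ⇒ 0;  out=∅∪out(0)=∅
  fail(4) 'aaab': from fail(3)=2 chase 'b': 2→1→0 ⇒ 5;  out={0}∪out(5)={0}
  fail(9) 'acec': from fail(8)=0 chase 'c': 0 ⇒ 11;  out=∅∪out(11)=∅
  fail(10) 'acecc': from fail(9)=11 chase 'c': 11 ⇒ 12;  out={2}∪out(12)={2,3}

Text stream:
[0] read 'd'  n0⇒n0
[1] read 'a'  n0⇒n1
[2] read 'a'  n1⇒n2
[3] read 'a'  n2⇒n3
[4] read 'a'  n3⇒n3 ·f
[5] read 'b'  n3⇒n4  → match P0@[2:5]
[6] read 'a'  n4⇒n1 ·f
[7] read 'a'  n1⇒n2
[8] read 'e'  n2⇒n0 ·f
[9] read 'e'  n0⇒n0
[10] read 'a'  n0⇒n1
[11] read 'c'  n1⇒n7
[12] read 'e'  n7⇒n8
[13] read 'c'  n8⇒n9
[14] read 'c'  n9⇒n10  → match P2@[10:14],P3@[13:14]
[15] read 'a'  n10⇒n1 ·f
[16] read 'c'  n1⇒n7
[17] read 'e'  n7⇒n8
[18] read 'c'  n8⇒n9
[19] read 'c'  n9⇒n10  → match P2@[15:19],P3@[18:19]
[20] read 'e'  n10⇒n0 ·f
[21] read 'a'  n0⇒n1
[22] read 'a'  n1⇒n2
[23] read 'a'  n2⇒n3
[24] read 'b'  n3⇒n4  → match P0@[21:24]
[25] read 'e'  n4⇒n6 ·f  → match P1@[24:25]
[26] read 'c'  n6⇒n11 ·f
[27] read 'c'  n11⇒n12  → match P3@[26:27]
[28] read 'a'  n12⇒n1 ·f
[29] read 'c'  n1⇒n7
[30] read 'e'  n7⇒n8
[31] read 'c'  n8⇒n9
[32] read 'c'  n9⇒n10  → match P2@[28:32],P3@[31:32]
[33] read 'd'  n10⇒n0 ·f
[34] read 'e'  n0⇒n0
[35] read 'c'  n0⇒n11
[36] read 'c'  n11⇒n12  → match P3@[35:36]
[37] read 'c'  n12⇒n12 ·f  → match P3@[36:37]
[38] read 'c'  n12⇒n12 ·f  → match P3@[37:38]
[39] read 'a'  n12⇒n1 ·f
[40] read 'e'  n1⇒n0 ·f
[41] read 'a'  n0⇒n1
[42] read 'a'  n1⇒n2
[43] read 'a'  n2⇒n3
[44] read 'c'  n3⇒n7 ·f
[45] read 'e'  n7⇒n8
[46] read 'c'  n8⇒n9
[47] read 'c'  n9⇒n10  → match P2@[43:47],P3@[46:47]
[48] read 'a'  n10⇒n1 ·f
[49] read 'c'  n1⇒n7
[50] read 'e'  n7⇒n8
[51] read 'c'  n8⇒n9
[52] read 'c'  n9⇒n10  → match P2@[48:52],P3@[51:52]
[53] read 'b'  n10⇒n5 ·f
[54] read 'e'  n5⇒n6  → match P1@[53:54]
[55] read 'b'  n6⇒n5 ·f
[56] read 'b'  n5⇒n5 ·f
[57] read 'e'  n5⇒n6  → match P1@[56:57]
[58] read 'b'  n6⇒n5 ·f
[59] read 'b'  n5⇒n5 ·f
[60] read 'b'  n5⇒n5 ·f
[61] read 'b'  n5⇒n5 ·f
[62] read 'e'  n5⇒n6  → match P1@[61:62]
[63] read 'c'  n6⇒n11 ·f
[64] read 'd'  n11⇒n0 ·f
[65] read 'a'  n0⇒n1
[66] read 'a'  n1⇒n2
[67] read 'a'  n2⇒n3
[68] read 'a'  n3⇒n3 ·f
[69] read 'a'  n3⇒n3 ·f
[70] read 'b'  n3⇒n4  → match P0@[67:70]
[71] read 'b'  n4⇒n5 ·f

All matches (sorted): [[5,0],[14,2],[14,3],[19,2],[19,3],[24,0],[25,1],[27,3],[32,2],[32,3],[36,3],[37,3],[38,3],[47,2],[47,3],[52,2],[52,3],[54,1],[57,1],[62,1],[70,0]]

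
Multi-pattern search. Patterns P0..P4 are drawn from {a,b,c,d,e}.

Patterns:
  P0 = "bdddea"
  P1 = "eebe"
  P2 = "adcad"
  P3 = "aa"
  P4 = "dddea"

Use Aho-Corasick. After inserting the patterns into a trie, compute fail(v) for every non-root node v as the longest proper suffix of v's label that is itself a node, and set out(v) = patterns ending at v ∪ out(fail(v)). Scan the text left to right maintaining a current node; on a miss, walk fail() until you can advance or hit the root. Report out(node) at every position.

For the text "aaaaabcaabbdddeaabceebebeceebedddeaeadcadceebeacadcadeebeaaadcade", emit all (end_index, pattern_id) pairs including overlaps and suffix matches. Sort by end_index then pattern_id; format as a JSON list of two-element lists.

Construct AC machine:
Trie nodes:
  n0 'ε': a→11 b→1 d→17 e→7
  n1 'b': d→2
  n2 'bd': d→3
  n3 'bdd': d→4
  n4 'bddd': e→5
  n5 'bddde': a→6
  n6 'bdddea': ·  [P0 ends]
  n7 'e': e→8
  n8 'ee': b→9
  n9 'eeb': e→10
  n10 'eebe': ·  [P1 ends]
  n11 'a': a→16 d→12
  n12 'ad': c→13
  n13 'adc': a→14
  n14 'adca': d→15
  n15 'adcad': ·  [P2 ends]
  n16 'aa': ·  [P3 ends]
  n17 'd': d→18
  n18 'dd': d→19
  n19 'ddd': e→20
  n20 'ddde': a→21
  n21 'dddea': ·  [P4 ends]

BFS fail/out derivation:
  fail(1) 'b': from fail(0)=0 chase 'b': 0 ⇒ 0;  out=∅∪out(0)=∅
  fail(7) 'e': from fail(0)=0 chase 'e': 0 ⇒ 0;  out=∅∪out(0)=∅
  fail(11) 'a': from fail(0)=0 chase 'a': 0 ⇒ 0;  out=∅∪out(0)=∅
  fail(17) 'd': from fail(0)=0 chase 'd': 0 ⇒ 0;  out=∅∪out(0)=∅
  fail(2) 'bd': from fail(1)=0 chase 'd': 0 ⇒ 17;  out=∅∪out(17)=∅
  fail(8) 'ee': from fail(7)=0 chase 'e': 0 ⇒ 7;  out=∅∪out(7)=∅
  fail(12) 'ad': from fail(11)=0 chase 'd': 0 ⇒ 17;  out=∅∪out(17)=∅
  fail(16) 'aa': from fail(11)=0 chase 'a': 0 ⇒ 11;  out={3}∪out(11)={3}
  fail(18) 'dd': from fail(17)=0 chase 'd': 0 ⇒ 17;  out=∅∪out(17)=∅
  fail(3) 'bdd': from fail(2)=17 chase 'd': 17 ⇒ 18;  out=∅∪out(18)=∅
  fail(9) 'eeb': from fail(8)=7 chase 'b': 7→0 ⇒ 1;  out=∅∪out(1)=∅
  fail(13) 'adc': from fail(12)=17 chase 'c': 17→0 ⇒ 0;  out=∅∪out(0)=∅
  fail(19) 'ddd': from fail(18)=17 chase 'd': 17 ⇒ 18;  out=∅∪out(18)=∅
  fail(4) 'bddd': from fail(3)=18 chase 'd': 18 ⇒ 19;  out=∅∪out(19)=∅
  fail(10) 'eebe': from fail(9)=1 chase 'e': 1→0 ⇒ 7;  out={1}∪out(7)={1}
  fail(14) 'adca': from fail(13)=0 chase 'a': 0 ⇒ 11;  out=∅∪out(11)=∅
  fail(20) 'ddde': from fail(19)=18 chase 'e': 18→17→0 ⇒ 7;  out=∅∪out(7)=∅
  fail(5) 'bddde': from fail(4)=19 chase 'e': 19 ⇒ 20;  out=∅∪out(20)=∅
  fail(15) 'adcad': from fail(14)=11 chase 'd': 11 ⇒ 12;  out={2}∪out(12)={2}
  fail(21) 'dddea': from fail(20)=7 chase 'a': 7→0 ⇒ 11;  out={4}∪out(11)={4}
  fail(6) 'bdddea': from fail(5)=20 chase 'a': 20 ⇒ 21;  out={0}∪out(21)={0,4}

Run:
i=0 'a': node 0→11
i=1 'a': node 11→16  → match P3@[0:1]
i=2 'a': node 16→16 ·f  → match P3@[1:2]
i=3 'a': node 16→16 ·f  → match P3@[2:3]
i=4 'a': node 16→16 ·f  → match P3@[3:4]
i=5 'b': node 16→1 ·f
i=6 'c': node 1→0 ·f
i=7 'a': node 0→11
i=8 'a': node 11→16  → match P3@[7:8]
i=9 'b': node 16→1 ·f
i=10 'b': node 1→1 ·f
i=11 'd': node 1→2
i=12 'd': node 2→3
i=13 'd': node 3→4
i=14 'e': node 4→5
i=15 'a': node 5→6  → match P0@[10:15],P4@[11:15]
i=16 'a': node 6→16 ·f  → match P3@[15:16]
i=17 'b': node 16→1 ·f
i=18 'c': node 1→0 ·f
i=19 'e': node 0→7
i=20 'e': node 7→8
i=21 'b': node 8→9
i=22 'e': node 9→10  → match P1@[19:22]
i=23 'b': node 10→1 ·f
i=24 'e': node 1→7 ·f
i=25 'c': node 7→0 ·f
i=26 'e': node 0→7
i=27 'e': node 7→8
i=28 'b': node 8→9
i=29 'e': node 9→10  → match P1@[26:29]
i=30 'd': node 10→17 ·f
i=31 'd': node 17→18
i=32 'd': node 18→19
i=33 'e': node 19→20
i=34 'a': node 20→21  → match P4@[30:34]
i=35 'e': node 21→7 ·f
i=36 'a': node 7→11 ·f
i=37 'd': node 11→12
i=38 'c': node 12→13
i=39 'a': node 13→14
i=40 'd': node 14→15  → match P2@[36:40]
i=41 'c': node 15→13 ·f
i=42 'e': node 13→7 ·f
i=43 'e': node 7→8
i=44 'b': node 8→9
i=45 'e': node 9→10  → match P1@[42:45]
i=46 'a': node 10→11 ·f
i=47 'c': node 11→0 ·f
i=48 'a': node 0→11
i=49 'd': node 11→12
i=50 'c': node 12→13
i=51 'a': node 13→14
i=52 'd': node 14→15  → match P2@[48:52]
i=53 'e': node 15→7 ·f
i=54 'e': node 7→8
i=55 'b': node 8→9
i=56 'e': node 9→10  → match P1@[53:56]
i=57 'a': node 10→11 ·f
i=58 'a': node 11→16  → match P3@[57:58]
i=59 'a': node 16→16 ·f  → match P3@[58:59]
i=60 'd': node 16→12 ·f
i=61 'c': node 12→13
i=62 'a': node 13→14
i=63 'd': node 14→15  → match P2@[59:63]
i=64 'e': node 15→7 ·f

Matches: [[1,3],[2,3],[3,3],[4,3],[8,3],[15,0],[15,4],[16,3],[22,1],[29,1],[34,4],[40,2],[45,1],[52,2],[56,1],[58,3],[59,3],[63,2]]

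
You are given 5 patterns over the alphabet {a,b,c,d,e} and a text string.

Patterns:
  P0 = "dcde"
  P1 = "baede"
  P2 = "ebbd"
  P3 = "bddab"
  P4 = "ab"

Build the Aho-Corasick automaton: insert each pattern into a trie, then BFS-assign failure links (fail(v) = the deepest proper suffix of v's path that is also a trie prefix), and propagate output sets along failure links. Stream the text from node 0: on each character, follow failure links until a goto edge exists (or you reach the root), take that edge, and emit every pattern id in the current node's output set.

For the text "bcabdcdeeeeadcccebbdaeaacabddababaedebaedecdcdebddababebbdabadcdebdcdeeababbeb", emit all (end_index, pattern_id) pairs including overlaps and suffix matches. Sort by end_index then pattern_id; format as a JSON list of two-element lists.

Build:
Trie nodes:
  0='ε' goto a→18 b→5 d→1 e→10
  1='d' goto c→2
  2='dc' goto d→3
  3='dcd' goto e→4
  4='dcde' goto ·  [P0 ends]
  5='b' goto a→6 d→14
  6='ba' goto e→7
  7='bae' goto d→8
  8='baed' goto e→9
  9='baede' goto ·  [P1 ends]
  10='e' goto b→11
  11='eb' goto b→12
  12='ebb' goto d→13
  13='ebbd' goto ·  [P2 ends]
  14='bd' goto d→15
  15='bdd' goto a→16
  16='bdda' goto b→17
  17='bddab' goto ·  [P3 ends]
  18='a' goto b→19
  19='ab' goto ·  [P4 ends]

BFS fail/out derivation:
  n1('d'): parent n0 fail=0; on 'd' 0 → fail=0;  out ∅∪∅=∅
  n5('b'): parent n0 fail=0; on 'b' 0 → fail=0;  out ∅∪∅=∅
  n10('e'): parent n0 fail=0; on 'e' 0 → fail=0;  out ∅∪∅=∅
  n18('a'): parent n0 fail=0; on 'a' 0 → fail=0;  out ∅∪∅=∅
  n2('dc'): parent n1 fail=0; on 'c' 0 → fail=0;  out ∅∪∅=∅
  n6('ba'): parent n5 fail=0; on 'a' 0 → fail=18;  out ∅∪∅=∅
  n11('eb'): parent n10 fail=0; on 'b' 0 → fail=5;  out ∅∪∅=∅
  n14('bd'): parent n5 fail=0; on 'd' 0 → fail=1;  out ∅∪∅=∅
  n19('ab'): parent n18 fail=0; on 'b' 0 → fail=5;  out {4}∪∅={4}
  n3('dcd'): parent n2 fail=0; on 'd' 0 → fail=1;  out ∅∪∅=∅
  n7('bae'): parent n6 fail=18; on 'e' 18→0 → fail=10;  out ∅∪∅=∅
  n12('ebb'): parent n11 fail=5; on 'b' 5→0 → fail=5;  out ∅∪∅=∅
  n15('bdd'): parent n14 fail=1; on 'd' 1→0 → fail=1;  out ∅∪∅=∅
  n4('dcde'): parent n3 fail=1; on 'e' 1→0 → fail=10;  out {0}∪∅={0}
  n8('baed'): parent n7 fail=10; on 'd' 10→0 → fail=1;  out ∅∪∅=∅
  n13('ebbd'): parent n12 fail=5; on 'd' 5 → fail=14;  out {2}∪∅={2}
  n16('bdda'): parent n15 fail=1; on 'a' 1→0 → fail=18;  out ∅∪∅=∅
  n9('baede'): parent n8 fail=1; on 'e' 1→0 → fail=10;  out {1}∪∅={1}
  n17('bddab'): parent n16 fail=18; on 'b' 18 → fail=19;  out {3}∪{4}={3,4}

Run:
i=0 'b': node 0→5
i=1 'c': node 5→0 ·f
i=2 'a': node 0→18
i=3 'b': node 18→19  emit P4@[2:3]
i=4 'd': node 19→14 ·f
i=5 'c': node 14→2 ·f
i=6 'd': node 2→3
i=7 'e': node 3→4  emit P0@[4:7]
i=8 'e': node 4→10 ·f
i=9 'e': node 10→10 ·f
i=10 'e': node 10→10 ·f
i=11 'a': node 10→18 ·f
i=12 'd': node 18→1 ·f
i=13 'c': node 1→2
i=14 'c': node 2→0 ·f
i=15 'c': node 0→0
i=16 'e': node 0→10
i=17 'b': node 10→11
i=18 'b': node 11→12
i=19 'd': node 12→13  emit P2@[16:19]
i=20 'a': node 13→18 ·f
i=21 'e': node 18→10 ·f
i=22 'a': node 10→18 ·f
i=23 'a': node 18→18 ·f
i=24 'c': node 18→0 ·f
i=25 'a': node 0→18
i=26 'b': node 18→19  emit P4@[25:26]
i=27 'd': node 19→14 ·f
i=28 'd': node 14→15
i=29 'a': node 15→16
i=30 'b': node 16→17  emit P3@[26:30],P4@[29:30]
i=31 'a': node 17→6 ·f
i=32 'b': node 6→19 ·f  emit P4@[31:32]
i=33 'a': node 19→6 ·f
i=34 'e': node 6→7
i=35 'd': node 7→8
i=36 'e': node 8→9  emit P1@[32:36]
i=37 'b': node 9→11 ·f
i=38 'a': node 11→6 ·f
i=39 'e': node 6→7
i=40 'd': node 7→8
i=41 'e': node 8→9  emit P1@[37:41]
i=42 'c': node 9→0 ·f
i=43 'd': node 0→1
i=44 'c': node 1→2
i=45 'd': node 2→3
i=46 'e': node 3→4  emit P0@[43:46]
i=47 'b': node 4→11 ·f
i=48 'd': node 11→14 ·f
i=49 'd': node 14→15
i=50 'a': node 15→16
i=51 'b': node 16→17  emit P3@[47:51],P4@[50:51]
i=52 'a': node 17→6 ·f
i=53 'b': node 6→19 ·f  emit P4@[52:53]
i=54 'e': node 19→10 ·f
i=55 'b': node 10→11
i=56 'b': node 11→12
i=57 'd': node 12→13  emit P2@[54:57]
i=58 'a': node 13→18 ·f
i=59 'b': node 18→19  emit P4@[58:59]
i=60 'a': node 19→6 ·f
i=61 'd': node 6→1 ·f
i=62 'c': node 1→2
i=63 'd': node 2→3
i=64 'e': node 3→4  emit P0@[61:64]
i=65 'b': node 4→11 ·f
i=66 'd': node 11→14 ·f
i=67 'c': node 14→2 ·f
i=68 'd': node 2→3
i=69 'e': node 3→4  emit P0@[66:69]
i=70 'e': node 4→10 ·f
i=71 'a': node 10→18 ·f
i=72 'b': node 18→19  emit P4@[71:72]
i=73 'a': node 19→6 ·f
i=74 'b': node 6→19 ·f  emit P4@[73:74]
i=75 'b': node 19→5 ·f
i=76 'e': node 5→10 ·f
i=77 'b': node 10→11

All matches (sorted): [[3,4],[7,0],[19,2],[26,4],[30,3],[30,4],[32,4],[36,1],[41,1],[46,0],[51,3],[51,4],[53,4],[57,2],[59,4],[64,0],[69,0],[72,4],[74,4]]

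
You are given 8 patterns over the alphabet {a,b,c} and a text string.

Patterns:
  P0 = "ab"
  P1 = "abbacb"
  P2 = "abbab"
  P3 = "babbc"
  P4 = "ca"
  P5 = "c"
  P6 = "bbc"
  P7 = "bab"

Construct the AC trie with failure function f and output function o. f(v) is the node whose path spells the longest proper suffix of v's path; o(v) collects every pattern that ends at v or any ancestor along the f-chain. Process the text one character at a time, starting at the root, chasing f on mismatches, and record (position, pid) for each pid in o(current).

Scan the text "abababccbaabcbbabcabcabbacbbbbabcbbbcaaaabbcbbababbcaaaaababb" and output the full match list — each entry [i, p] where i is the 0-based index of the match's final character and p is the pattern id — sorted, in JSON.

Build:
Trie (insert patterns):
  n0 'ε': a→1 b→8 c→13
  n1 'a': b→2
  n2 'ab': b→3  ←P0
  n3 'abb': a→4
  n4 'abba': b→7 c→5
  n5 'abbac': b→6
  n6 'abbacb': ·  ←P1
  n7 'abbab': ·  ←P2
  n8 'b': a→9 b→15
  n9 'ba': b→10
  n10 'bab': b→11  ←P7
  n11 'babb': c→12
  n12 'babbc': ·  ←P3
  n13 'c': a→14  ←P5
  n14 'ca': ·  ←P4
  n15 'bb': c→16
  n16 'bbc': ·  ←P6

Failure links (BFS by depth):
  n1('a'): parent n0 fail=0; on 'a' 0 → fail=0;  out ∅∪∅=∅
  n8('b'): parent n0 fail=0; on 'b' 0 → fail=0;  out ∅∪∅=∅
  n13('c'): parent n0 fail=0; on 'c' 0 → fail=0;  out {5}∪∅={5}
  n2('ab'): parent n1 fail=0; on 'b' 0 → fail=8;  out {0}∪∅={0}
  n9('ba'): parent n8 fail=0; on 'a' 0 → fail=1;  out ∅∪∅=∅
  n14('ca'): parent n13 fail=0; on 'a' 0 → fail=1;  out {4}∪∅={4}
  n15('bb'): parent n8 fail=0; on 'b' 0 → fail=8;  out ∅∪∅=∅
  n3('abb'): parent n2 fail=8; on 'b' 8 → fail=15;  out ∅∪∅=∅
  n10('bab'): parent n9 fail=1; on 'b' 1 → fail=2;  out {7}∪{0}={0,7}
  n16('bbc'): parent n15 fail=8; on 'c' 8→0 → fail=13;  out {6}∪{5}={5,6}
  n4('abba'): parent n3 fail=15; on 'a' 15→8 → fail=9;  out ∅∪∅=∅
  n11('babb'): parent n10 fail=2; on 'b' 2 → fail=3;  out ∅∪∅=∅
  n5('abbac'): parent n4 fail=9; on 'c' 9→1→0 → fail=13;  out ∅∪{5}={5}
  n7('abbab'): parent n4 fail=9; on 'b' 9 → fail=10;  out {2}∪{0,7}={0,2,7}
  n12('babbc'): parent n11 fail=3; on 'c' 3→15 → fail=16;  out {3}∪{5,6}={3,5,6}
  n6('abbacb'): parent n5 fail=13; on 'b' 13→0 → fail=8;  out {1}∪∅={1}

Run:
i=0 'a': node 0→1
i=1 'b': node 1→2  emit P0@[0:1]
i=2 'a': node 2→9 (via fail)
i=3 'b': node 9→10  emit P0@[2:3],P7@[1:3]
i=4 'a': node 10→9 (via fail)
i=5 'b': node 9→10  emit P0@[4:5],P7@[3:5]
i=6 'c': node 10→13 (via fail)  emit P5@[6:6]
i=7 'c': node 13→13 (via fail)  emit P5@[7:7]
i=8 'b': node 13→8 (via fail)
i=9 'a': node 8→9
i=10 'a': node 9→1 (via fail)
i=11 'b': node 1→2  emit P0@[10:11]
i=12 'c': node 2→13 (via fail)  emit P5@[12:12]
i=13 'b': node 13→8 (via fail)
i=14 'b': node 8→15
i=15 'a': node 15→9 (via fail)
i=16 'b': node 9→10  emit P0@[15:16],P7@[14:16]
i=17 'c': node 10→13 (via fail)  emit P5@[17:17]
i=18 'a': node 13→14  emit P4@[17:18]
i=19 'b': node 14→2 (via fail)  emit P0@[18:19]
i=20 'c': node 2→13 (via fail)  emit P5@[20:20]
i=21 'a': node 13→14  emit P4@[20:21]
i=22 'b': node 14→2 (via fail)  emit P0@[21:22]
i=23 'b': node 2→3
i=24 'a': node 3→4
i=25 'c': node 4→5  emit P5@[25:25]
i=26 'b': node 5→6  emit P1@[21:26]
i=27 'b': node 6→15 (via fail)
i=28 'b': node 15→15 (via fail)
i=29 'b': node 15→15 (via fail)
i=30 'a': node 15→9 (via fail)
i=31 'b': node 9→10  emit P0@[30:31],P7@[29:31]
i=32 'c': node 10→13 (via fail)  emit P5@[32:32]
i=33 'b': node 13→8 (via fail)
i=34 'b': node 8→15
i=35 'b': node 15→15 (via fail)
i=36 'c': node 15→16  emit P5@[36:36],P6@[34:36]
i=37 'a': node 16→14 (via fail)  emit P4@[36:37]
i=38 'a': node 14→1 (via fail)
i=39 'a': node 1→1 (via fail)
i=40 'a': node 1→1 (via fail)
i=41 'b': node 1→2  emit P0@[40:41]
i=42 'b': node 2→3
i=43 'c': node 3→16 (via fail)  emit P5@[43:43],P6@[41:43]
i=44 'b': node 16→8 (via fail)
i=45 'b': node 8→15
i=46 'a': node 15→9 (via fail)
i=47 'b': node 9→10  emit P0@[46:47],P7@[45:47]
i=48 'a': node 10→9 (via fail)
i=49 'b': node 9→10  emit P0@[48:49],P7@[47:49]
i=50 'b': node 10→11
i=51 'c': node 11→12  emit P3@[47:51],P5@[51:51],P6@[49:51]
i=52 'a': node 12→14 (via fail)  emit P4@[51:52]
i=53 'a': node 14→1 (via fail)
i=54 'a': node 1→1 (via fail)
i=55 'a': node 1→1 (via fail)
i=56 'a': node 1→1 (via fail)
i=57 'b': node 1→2  emit P0@[56:57]
i=58 'a': node 2→9 (via fail)
i=59 'b': node 9→10  emit P0@[58:59],P7@[57:59]
i=60 'b': node 10→11

Matches: [[1,0],[3,0],[3,7],[5,0],[5,7],[6,5],[7,5],[11,0],[12,5],[16,0],[16,7],[17,5],[18,4],[19,0],[20,5],[21,4],[22,0],[25,5],[26,1],[31,0],[31,7],[32,5],[36,5],[36,6],[37,4],[41,0],[43,5],[43,6],[47,0],[47,7],[49,0],[49,7],[51,3],[51,5],[51,6],[52,4],[57,0],[59,0],[59,7]]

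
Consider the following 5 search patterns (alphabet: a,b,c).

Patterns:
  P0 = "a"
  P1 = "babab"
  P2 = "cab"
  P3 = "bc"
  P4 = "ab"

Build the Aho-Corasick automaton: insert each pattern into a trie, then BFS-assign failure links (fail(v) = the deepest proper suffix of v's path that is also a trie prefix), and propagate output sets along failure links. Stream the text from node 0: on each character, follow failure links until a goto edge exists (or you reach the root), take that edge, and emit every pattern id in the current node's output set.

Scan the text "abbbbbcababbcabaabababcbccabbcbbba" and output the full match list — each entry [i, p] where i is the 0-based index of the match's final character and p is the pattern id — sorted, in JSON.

Build:
Trie nodes:
  0='ε' goto a→1 b→2 c→7
  1='a' goto b→11  ←P0
  2='b' goto a→3 c→10
  3='ba' goto b→4
  4='bab' goto a→5
  5='baba' goto b→6
  6='babab' goto ·  ←P1
  7='c' goto a→8
  8='ca' goto b→9
  9='cab' goto ·  ←P2
  10='bc' goto ·  ←P3
  11='ab' goto ·  ←P4

Failure links (BFS by depth):
  fail(1) 'a': from fail(0)=0 chase 'a': 0 ⇒ 0;  out={0}∪out(0)={0}
  fail(2) 'b': from fail(0)=0 chase 'b': 0 ⇒ 0;  out=∅∪out(0)=∅
  fail(7) 'c': from fail(0)=0 chase 'c': 0 ⇒ 0;  out=∅∪out(0)=∅
  fail(3) 'ba': from fail(2)=0 chase 'a': 0 ⇒ 1;  out=∅∪out(1)={0}
  fail(8) 'ca': from fail(7)=0 chase 'a': 0 ⇒ 1;  out=∅∪out(1)={0}
  fail(10) 'bc': from fail(2)=0 chase 'c': 0 ⇒ 7;  out={3}∪out(7)={3}
  fail(11) 'ab': from fail(1)=0 chase 'b': 0 ⇒ 2;  out={4}∪out(2)={4}
  fail(4) 'bab': from fail(3)=1 chase 'b': 1 ⇒ 11;  out=∅∪out(11)={4}
  fail(9) 'cab': from fail(8)=1 chase 'b': 1 ⇒ 11;  out={2}∪out(11)={2,4}
  fail(5) 'baba': from fail(4)=11 chase 'a': 11→2 ⇒ 3;  out=∅∪out(3)={0}
  fail(6) 'babab': from fail(5)=3 chase 'b': 3 ⇒ 4;  out={1}∪out(4)={1,4}

Run:
pos 0 'a': at 1  ** P0@[0:0]
pos 1 'b': at 11  ** P4@[0:1]
pos 2 'b': at 2 (via fail)
pos 3 'b': at 2 (via fail)
pos 4 'b': at 2 (via fail)
pos 5 'b': at 2 (via fail)
pos 6 'c': at 10  ** P3@[5:6]
pos 7 'a': at 8 (via fail)  ** P0@[7:7]
pos 8 'b': at 9  ** P2@[6:8],P4@[7:8]
pos 9 'a': at 3 (via fail)  ** P0@[9:9]
pos 10 'b': at 4  ** P4@[9:10]
pos 11 'b': at 2 (via fail)
pos 12 'c': at 10  ** P3@[11:12]
pos 13 'a': at 8 (via fail)  ** P0@[13:13]
pos 14 'b': at 9  ** P2@[12:14],P4@[13:14]
pos 15 'a': at 3 (via fail)  ** P0@[15:15]
pos 16 'a': at 1 (via fail)  ** P0@[16:16]
pos 17 'b': at 11  ** P4@[16:17]
pos 18 'a': at 3 (via fail)  ** P0@[18:18]
pos 19 'b': at 4  ** P4@[18:19]
pos 20 'a': at 5  ** P0@[20:20]
pos 21 'b': at 6  ** P1@[17:21],P4@[20:21]
pos 22 'c': at 10 (via fail)  ** P3@[21:22]
pos 23 'b': at 2 (via fail)
pos 24 'c': at 10  ** P3@[23:24]
pos 25 'c': at 7 (via fail)
pos 26 'a': at 8  ** P0@[26:26]
pos 27 'b': at 9  ** P2@[25:27],P4@[26:27]
pos 28 'b': at 2 (via fail)
pos 29 'c': at 10  ** P3@[28:29]
pos 30 'b': at 2 (via fail)
pos 31 'b': at 2 (via fail)
pos 32 'b': at 2 (via fail)
pos 33 'a': at 3  ** P0@[33:33]

Result: [[0,0],[1,4],[6,3],[7,0],[8,2],[8,4],[9,0],[10,4],[12,3],[13,0],[14,2],[14,4],[15,0],[16,0],[17,4],[18,0],[19,4],[20,0],[21,1],[21,4],[22,3],[24,3],[26,0],[27,2],[27,4],[29,3],[33,0]]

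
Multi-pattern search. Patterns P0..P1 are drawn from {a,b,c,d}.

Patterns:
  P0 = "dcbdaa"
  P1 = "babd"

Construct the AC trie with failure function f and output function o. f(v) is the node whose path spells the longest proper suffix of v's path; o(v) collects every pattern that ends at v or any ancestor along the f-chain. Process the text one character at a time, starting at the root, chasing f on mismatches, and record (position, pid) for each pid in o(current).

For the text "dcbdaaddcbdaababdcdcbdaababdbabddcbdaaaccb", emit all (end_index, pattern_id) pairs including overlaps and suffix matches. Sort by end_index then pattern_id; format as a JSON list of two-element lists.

Build automaton:
Trie nodes:
  0='ε' goto b→7 d→1
  1='d' goto c→2
  2='dc' goto b→3
  3='dcb' goto d→4
  4='dcbd' goto a→5
  5='dcbda' goto a→6
  6='dcbdaa' goto ·  ←P0
  7='b' goto a→8
  8='ba' goto b→9
  9='bab' goto d→10
  10='babd' goto ·  ←P1

BFS fail/out derivation:
  fail(1) 'd': from fail(0)=0 chase 'd': 0 ⇒ 0;  out=∅∪out(0)=∅
  fail(7) 'b': from fail(0)=0 chase 'b': 0 ⇒ 0;  out=∅∪out(0)=∅
  fail(2) 'dc': from fail(1)=0 chase 'c': 0 ⇒ 0;  out=∅∪out(0)=∅
  fail(8) 'ba': from fail(7)=0 chase 'a': 0 ⇒ 0;  out=∅∪out(0)=∅
  fail(3) 'dcb': from fail(2)=0 chase 'b': 0 ⇒ 7;  out=∅∪out(7)=∅
  fail(9) 'bab': from fail(8)=0 chase 'b': 0 ⇒ 7;  out=∅∪out(7)=∅
  fail(4) 'dcbd': from fail(3)=7 chase 'd': 7→0 ⇒ 1;  out=∅∪out(1)=∅
  fail(10) 'babd': from fail(9)=7 chase 'd': 7→0 ⇒ 1;  out={1}∪out(1)={1}
  fail(5) 'dcbda': from fail(4)=1 chase 'a': 1→0 ⇒ 0;  out=∅∪out(0)=∅
  fail(6) 'dcbdaa': from fail(5)=0 chase 'a': 0 ⇒ 0;  out={0}∪out(0)={0}

Run:
[0] read 'd'  n0⇒n1
[1] read 'c'  n1⇒n2
[2] read 'b'  n2⇒n3
[3] read 'd'  n3⇒n4
[4] read 'a'  n4⇒n5
[5] read 'a'  n5⇒n6  → match P0@[0:5]
[6] read 'd'  n6⇒n1 (fail-walked)
[7] read 'd'  n1⇒n1 (fail-walked)
[8] read 'c'  n1⇒n2
[9] read 'b'  n2⇒n3
[10] read 'd'  n3⇒n4
[11] read 'a'  n4⇒n5
[12] read 'a'  n5⇒n6  → match P0@[7:12]
[13] read 'b'  n6⇒n7 (fail-walked)
[14] read 'a'  n7⇒n8
[15] read 'b'  n8⇒n9
[16] read 'd'  n9⇒n10  → match P1@[13:16]
[17] read 'c'  n10⇒n2 (fail-walked)
[18] read 'd'  n2⇒n1 (fail-walked)
[19] read 'c'  n1⇒n2
[20] read 'b'  n2⇒n3
[21] read 'd'  n3⇒n4
[22] read 'a'  n4⇒n5
[23] read 'a'  n5⇒n6  → match P0@[18:23]
[24] read 'b'  n6⇒n7 (fail-walked)
[25] read 'a'  n7⇒n8
[26] read 'b'  n8⇒n9
[27] read 'd'  n9⇒n10  → match P1@[24:27]
[28] read 'b'  n10⇒n7 (fail-walked)
[29] read 'a'  n7⇒n8
[30] read 'b'  n8⇒n9
[31] read 'd'  n9⇒n10  → match P1@[28:31]
[32] read 'd'  n10⇒n1 (fail-walked)
[33] read 'c'  n1⇒n2
[34] read 'b'  n2⇒n3
[35] read 'd'  n3⇒n4
[36] read 'a'  n4⇒n5
[37] read 'a'  n5⇒n6  → match P0@[32:37]
[38] read 'a'  n6⇒n0 (fail-walked)
[39] read 'c'  n0⇒n0
[40] read 'c'  n0⇒n0
[41] read 'b'  n0⇒n7

Matches: [[5,0],[12,0],[16,1],[23,0],[27,1],[31,1],[37,0]]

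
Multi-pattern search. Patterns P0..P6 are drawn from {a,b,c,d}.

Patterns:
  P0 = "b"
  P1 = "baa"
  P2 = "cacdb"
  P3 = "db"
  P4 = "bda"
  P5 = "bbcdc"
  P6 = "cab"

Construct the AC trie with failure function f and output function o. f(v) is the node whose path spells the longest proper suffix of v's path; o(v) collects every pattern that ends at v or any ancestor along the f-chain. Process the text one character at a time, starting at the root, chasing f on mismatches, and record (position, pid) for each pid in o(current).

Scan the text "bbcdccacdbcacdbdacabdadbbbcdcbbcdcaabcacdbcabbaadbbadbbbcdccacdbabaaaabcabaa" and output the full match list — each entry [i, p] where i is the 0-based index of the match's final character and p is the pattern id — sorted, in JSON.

Build automaton:
Trie (insert patterns):
  0='ε' goto b→1 c→4 d→9
  1='b' goto a→2 b→13 d→11  ←P0
  2='ba' goto a→3
  3='baa' goto ·  ←P1
  4='c' goto a→5
  5='ca' goto b→17 c→6
  6='cac' goto d→7
  7='cacd' goto b→8
  8='cacdb' goto ·  ←P2
  9='d' goto b→10
  10='db' goto ·  ←P3
  11='bd' goto a→12
  12='bda' goto ·  ←P4
  13='bb' goto c→14
  14='bbc' goto d→15
  15='bbcd' goto c→16
  16='bbcdc' goto ·  ←P5
  17='cab' goto ·  ←P6

Failure links (BFS by depth):
  fail(1) 'b': from fail(0)=0 chase 'b': 0 ⇒ 0;  out={0}∪out(0)={0}
  fail(4) 'c': from fail(0)=0 chase 'c': 0 ⇒ 0;  out=∅∪out(0)=∅
  fail(9) 'd': from fail(0)=0 chase 'd': 0 ⇒ 0;  out=∅∪out(0)=∅
  fail(2) 'ba': from fail(1)=0 chase 'a': 0 ⇒ 0;  out=∅∪out(0)=∅
  fail(5) 'ca': from fail(4)=0 chase 'a': 0 ⇒ 0;  out=∅∪out(0)=∅
  fail(10) 'db': from fail(9)=0 chase 'b': 0 ⇒ 1;  out={3}∪out(1)={0,3}
  fail(11) 'bd': from fail(1)=0 chase 'd': 0 ⇒ 9;  out=∅∪out(9)=∅
  fail(13) 'bb': from fail(1)=0 chase 'b': 0 ⇒ 1;  out=∅∪out(1)={0}
  fail(3) 'baa': from fail(2)=0 chase 'a': 0 ⇒ 0;  out={1}∪out(0)={1}
  fail(6) 'cac': from fail(5)=0 chase 'c': 0 ⇒ 4;  out=∅∪out(4)=∅
  fail(12) 'bda': from fail(11)=9 chase 'a': 9→0 ⇒ 0;  out={4}∪out(0)={4}
  fail(14) 'bbc': from fail(13)=1 chase 'c': 1→0 ⇒ 4;  out=∅∪out(4)=∅
  fail(17) 'cab': from fail(5)=0 chase 'b': 0 ⇒ 1;  out={6}∪out(1)={0,6}
  fail(7) 'cacd': from fail(6)=4 chase 'd': 4→0 ⇒ 9;  out=∅∪out(9)=∅
  fail(15) 'bbcd': from fail(14)=4 chase 'd': 4→0 ⇒ 9;  out=∅∪out(9)=∅
  fail(8) 'cacdb': from fail(7)=9 chase 'b': 9 ⇒ 10;  out={2}∪out(10)={0,2,3}
  fail(16) 'bbcdc': from fail(15)=9 chase 'c': 9→0 ⇒ 4;  out={5}∪out(4)={5}

Scan:
i=0 'b': node 0→1  emit P0@[0:0]
i=1 'b': node 1→13  emit P0@[1:1]
i=2 'c': node 13→14
i=3 'd': node 14→15
i=4 'c': node 15→16  emit P5@[0:4]
i=5 'c': node 16→4 (via fail)
i=6 'a': node 4→5
i=7 'c': node 5→6
i=8 'd': node 6→7
i=9 'b': node 7→8  emit P0@[9:9],P2@[5:9],P3@[8:9]
i=10 'c': node 8→4 (via fail)
i=11 'a': node 4→5
i=12 'c': node 5→6
i=13 'd': node 6→7
i=14 'b': node 7→8  emit P0@[14:14],P2@[10:14],P3@[13:14]
i=15 'd': node 8→11 (via fail)
i=16 'a': node 11→12  emit P4@[14:16]
i=17 'c': node 12→4 (via fail)
i=18 'a': node 4→5
i=19 'b': node 5→17  emit P0@[19:19],P6@[17:19]
i=20 'd': node 17→11 (via fail)
i=21 'a': node 11→12  emit P4@[19:21]
i=22 'd': node 12→9 (via fail)
i=23 'b': node 9→10  emit P0@[23:23],P3@[22:23]
i=24 'b': node 10→13 (via fail)  emit P0@[24:24]
i=25 'b': node 13→13 (via fail)  emit P0@[25:25]
i=26 'c': node 13→14
i=27 'd': node 14→15
i=28 'c': node 15→16  emit P5@[24:28]
i=29 'b': node 16→1 (via fail)  emit P0@[29:29]
i=30 'b': node 1→13  emit P0@[30:30]
i=31 'c': node 13→14
i=32 'd': node 14→15
i=33 'c': node 15→16  emit P5@[29:33]
i=34 'a': node 16→5 (via fail)
i=35 'a': node 5→0 (via fail)
i=36 'b': node 0→1  emit P0@[36:36]
i=37 'c': node 1→4 (via fail)
i=38 'a': node 4→5
i=39 'c': node 5→6
i=40 'd': node 6→7
i=41 'b': node 7→8  emit P0@[41:41],P2@[37:41],P3@[40:41]
i=42 'c': node 8→4 (via fail)
i=43 'a': node 4→5
i=44 'b': node 5→17  emit P0@[44:44],P6@[42:44]
i=45 'b': node 17→13 (via fail)  emit P0@[45:45]
i=46 'a': node 13→2 (via fail)
i=47 'a': node 2→3  emit P1@[45:47]
i=48 'd': node 3→9 (via fail)
i=49 'b': node 9→10  emit P0@[49:49],P3@[48:49]
i=50 'b': node 10→13 (via fail)  emit P0@[50:50]
i=51 'a': node 13→2 (via fail)
i=52 'd': node 2→9 (via fail)
i=53 'b': node 9→10  emit P0@[53:53],P3@[52:53]
i=54 'b': node 10→13 (via fail)  emit P0@[54:54]
i=55 'b': node 13→13 (via fail)  emit P0@[55:55]
i=56 'c': node 13→14
i=57 'd': node 14→15
i=58 'c': node 15→16  emit P5@[54:58]
i=59 'c': node 16→4 (via fail)
i=60 'a': node 4→5
i=61 'c': node 5→6
i=62 'd': node 6→7
i=63 'b': node 7→8  emit P0@[63:63],P2@[59:63],P3@[62:63]
i=64 'a': node 8→2 (via fail)
i=65 'b': node 2→1 (via fail)  emit P0@[65:65]
i=66 'a': node 1→2
i=67 'a': node 2→3  emit P1@[65:67]
i=68 'a': node 3→0 (via fail)
i=69 'a': node 0→0
i=70 'b': node 0→1  emit P0@[70:70]
i=71 'c': node 1→4 (via fail)
i=72 'a': node 4→5
i=73 'b': node 5→17  emit P0@[73:73],P6@[71:73]
i=74 'a': node 17→2 (via fail)
i=75 'a': node 2→3  emit P1@[73:75]

All matches (sorted): [[0,0],[1,0],[4,5],[9,0],[9,2],[9,3],[14,0],[14,2],[14,3],[16,4],[19,0],[19,6],[21,4],[23,0],[23,3],[24,0],[25,0],[28,5],[29,0],[30,0],[33,5],[36,0],[41,0],[41,2],[41,3],[44,0],[44,6],[45,0],[47,1],[49,0],[49,3],[50,0],[53,0],[53,3],[54,0],[55,0],[58,5],[63,0],[63,2],[63,3],[65,0],[67,1],[70,0],[73,0],[73,6],[75,1]]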